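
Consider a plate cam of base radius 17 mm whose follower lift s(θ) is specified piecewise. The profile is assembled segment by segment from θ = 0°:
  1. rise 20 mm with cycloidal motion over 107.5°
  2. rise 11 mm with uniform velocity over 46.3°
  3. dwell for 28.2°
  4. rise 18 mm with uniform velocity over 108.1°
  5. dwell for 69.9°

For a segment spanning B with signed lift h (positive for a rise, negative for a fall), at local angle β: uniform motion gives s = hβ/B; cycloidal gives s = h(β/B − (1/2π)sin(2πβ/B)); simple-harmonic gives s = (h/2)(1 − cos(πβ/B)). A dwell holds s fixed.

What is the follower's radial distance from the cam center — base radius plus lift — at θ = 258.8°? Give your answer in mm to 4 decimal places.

seg 1 [0°–107.5°] cycloidal, h=20: full span → s += 20 → s = 20.0000
seg 2 [107.5°–153.8°] uniform, h=11: full span → s += 11 → s = 31.0000
seg 3 [153.8°–182°] dwell: s stays 31.0000
seg 4 [182°–290.1°] uniform, h=18: θ=258.8° here. β=76.8, B=108.1. 18·76.8/108.1 = 12.7882 → s = 43.7882
radial distance = base radius + s = 17 + 43.7882 = 60.7882

60.7882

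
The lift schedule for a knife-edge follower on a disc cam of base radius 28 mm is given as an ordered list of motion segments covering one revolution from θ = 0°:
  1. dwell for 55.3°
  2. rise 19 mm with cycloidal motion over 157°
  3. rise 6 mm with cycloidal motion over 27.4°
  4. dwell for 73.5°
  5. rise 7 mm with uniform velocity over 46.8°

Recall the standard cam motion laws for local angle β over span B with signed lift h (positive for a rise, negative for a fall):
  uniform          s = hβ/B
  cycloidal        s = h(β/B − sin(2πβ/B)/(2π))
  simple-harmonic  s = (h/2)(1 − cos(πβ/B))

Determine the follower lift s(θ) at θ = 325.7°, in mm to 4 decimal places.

seg 1 [0°–55.3°] dwell: s stays 0.0000
seg 2 [55.3°–212.3°] cycloidal, h=19: full span → s += 19 → s = 19.0000
seg 3 [212.3°–239.7°] cycloidal, h=6: full span → s += 6 → s = 25.0000
seg 4 [239.7°–313.2°] dwell: s stays 25.0000
seg 5 [313.2°–360°] uniform, h=7: θ=325.7° here. β=12.5, B=46.8. 7·12.5/46.8 = 1.8697 → s = 26.8697

26.8697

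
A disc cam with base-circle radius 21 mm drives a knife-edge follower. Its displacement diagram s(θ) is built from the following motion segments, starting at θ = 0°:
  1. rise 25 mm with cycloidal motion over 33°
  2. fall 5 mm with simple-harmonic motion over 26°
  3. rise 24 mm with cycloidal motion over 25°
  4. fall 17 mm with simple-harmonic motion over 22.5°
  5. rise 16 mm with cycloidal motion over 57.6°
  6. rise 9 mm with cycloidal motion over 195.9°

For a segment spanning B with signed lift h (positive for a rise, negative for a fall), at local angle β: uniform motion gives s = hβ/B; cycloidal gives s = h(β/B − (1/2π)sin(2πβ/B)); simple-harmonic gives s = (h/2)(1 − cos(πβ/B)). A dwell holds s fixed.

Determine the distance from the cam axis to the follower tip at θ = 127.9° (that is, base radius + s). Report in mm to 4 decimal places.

seg 1 [0°–33°] cycloidal, h=25: full span → s += 25 → s = 25.0000
seg 2 [33°–59°] simple-harmonic, h=-5: full span → s += -5 → s = 20.0000
seg 3 [59°–84°] cycloidal, h=24: full span → s += 24 → s = 44.0000
seg 4 [84°–106.5°] simple-harmonic, h=-17: full span → s += -17 → s = 27.0000
seg 5 [106.5°–164.1°] cycloidal, h=16: θ=127.9° here. β=21.4, B=57.6. 16·(0.3715 − sin(2π·0.3715)/(2π)) = 4.1050 → s = 31.1050
radial distance = base radius + s = 21 + 31.1050 = 52.1050

52.1050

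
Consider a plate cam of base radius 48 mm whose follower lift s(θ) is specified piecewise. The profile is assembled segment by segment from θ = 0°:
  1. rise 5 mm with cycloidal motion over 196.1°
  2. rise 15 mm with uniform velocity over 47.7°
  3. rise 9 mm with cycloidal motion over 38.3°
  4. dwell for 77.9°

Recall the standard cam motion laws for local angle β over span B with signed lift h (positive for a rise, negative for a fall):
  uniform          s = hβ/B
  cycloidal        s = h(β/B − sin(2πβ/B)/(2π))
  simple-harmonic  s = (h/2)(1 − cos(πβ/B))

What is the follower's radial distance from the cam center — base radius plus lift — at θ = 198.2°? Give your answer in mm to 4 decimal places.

seg 1 [0°–196.1°] cycloidal, h=5: full span → s += 5 → s = 5.0000
seg 2 [196.1°–243.8°] uniform, h=15: θ=198.2° here. β=2.1, B=47.7. 15·2.1/47.7 = 0.6604 → s = 5.6604
radial distance = base radius + s = 48 + 5.6604 = 53.6604

53.6604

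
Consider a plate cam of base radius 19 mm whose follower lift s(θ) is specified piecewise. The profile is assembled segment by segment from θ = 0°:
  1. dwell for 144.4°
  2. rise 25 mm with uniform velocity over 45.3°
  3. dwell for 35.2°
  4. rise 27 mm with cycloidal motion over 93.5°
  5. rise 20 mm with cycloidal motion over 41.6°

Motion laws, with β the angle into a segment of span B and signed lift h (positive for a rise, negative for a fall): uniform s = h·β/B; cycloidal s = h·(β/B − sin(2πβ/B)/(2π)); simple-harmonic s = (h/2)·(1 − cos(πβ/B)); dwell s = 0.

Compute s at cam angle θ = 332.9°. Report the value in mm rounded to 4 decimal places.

seg 1 [0°–144.4°] dwell: s stays 0.0000
seg 2 [144.4°–189.7°] uniform, h=25: full span → s += 25 → s = 25.0000
seg 3 [189.7°–224.9°] dwell: s stays 25.0000
seg 4 [224.9°–318.4°] cycloidal, h=27: full span → s += 27 → s = 52.0000
seg 5 [318.4°–360°] cycloidal, h=20: θ=332.9° here. β=14.5, B=41.6. 20·(0.3486 − sin(2π·0.3486)/(2π)) = 4.3791 → s = 56.3791

56.3791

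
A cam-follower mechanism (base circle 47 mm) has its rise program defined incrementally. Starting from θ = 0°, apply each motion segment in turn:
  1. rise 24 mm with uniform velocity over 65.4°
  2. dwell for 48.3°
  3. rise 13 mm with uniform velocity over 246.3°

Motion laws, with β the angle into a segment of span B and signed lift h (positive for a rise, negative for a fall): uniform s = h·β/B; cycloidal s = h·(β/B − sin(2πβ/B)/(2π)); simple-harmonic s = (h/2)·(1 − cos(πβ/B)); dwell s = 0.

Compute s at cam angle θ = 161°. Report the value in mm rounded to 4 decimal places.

seg 1 [0°–65.4°] uniform, h=24: full span → s += 24 → s = 24.0000
seg 2 [65.4°–113.7°] dwell: s stays 24.0000
seg 3 [113.7°–360°] uniform, h=13: θ=161° here. β=47.3, B=246.3. 13·47.3/246.3 = 2.4965 → s = 26.4965

26.4965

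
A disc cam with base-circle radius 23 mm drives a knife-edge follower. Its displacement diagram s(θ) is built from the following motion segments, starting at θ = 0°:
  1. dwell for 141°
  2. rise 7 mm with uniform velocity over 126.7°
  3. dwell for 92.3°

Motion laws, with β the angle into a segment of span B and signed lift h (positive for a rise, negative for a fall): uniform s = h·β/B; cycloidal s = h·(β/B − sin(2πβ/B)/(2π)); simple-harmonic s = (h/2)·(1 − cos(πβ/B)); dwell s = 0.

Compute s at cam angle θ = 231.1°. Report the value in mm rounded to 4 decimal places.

seg 1 [0°–141°] dwell: s stays 0.0000
seg 2 [141°–267.7°] uniform, h=7: θ=231.1° here. β=90.1, B=126.7. 7·90.1/126.7 = 4.9779 → s = 4.9779

4.9779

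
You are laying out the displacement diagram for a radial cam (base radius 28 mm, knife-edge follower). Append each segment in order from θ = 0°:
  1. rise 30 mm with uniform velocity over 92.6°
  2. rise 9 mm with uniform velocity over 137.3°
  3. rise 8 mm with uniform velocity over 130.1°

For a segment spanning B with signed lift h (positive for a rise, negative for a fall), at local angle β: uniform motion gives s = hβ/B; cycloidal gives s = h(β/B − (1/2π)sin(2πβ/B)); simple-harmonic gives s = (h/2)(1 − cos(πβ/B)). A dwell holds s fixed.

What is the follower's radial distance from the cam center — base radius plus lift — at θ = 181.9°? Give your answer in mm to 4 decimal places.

seg 1 [0°–92.6°] uniform, h=30: full span → s += 30 → s = 30.0000
seg 2 [92.6°–229.9°] uniform, h=9: θ=181.9° here. β=89.3, B=137.3. 9·89.3/137.3 = 5.8536 → s = 35.8536
radial distance = base radius + s = 28 + 35.8536 = 63.8536

63.8536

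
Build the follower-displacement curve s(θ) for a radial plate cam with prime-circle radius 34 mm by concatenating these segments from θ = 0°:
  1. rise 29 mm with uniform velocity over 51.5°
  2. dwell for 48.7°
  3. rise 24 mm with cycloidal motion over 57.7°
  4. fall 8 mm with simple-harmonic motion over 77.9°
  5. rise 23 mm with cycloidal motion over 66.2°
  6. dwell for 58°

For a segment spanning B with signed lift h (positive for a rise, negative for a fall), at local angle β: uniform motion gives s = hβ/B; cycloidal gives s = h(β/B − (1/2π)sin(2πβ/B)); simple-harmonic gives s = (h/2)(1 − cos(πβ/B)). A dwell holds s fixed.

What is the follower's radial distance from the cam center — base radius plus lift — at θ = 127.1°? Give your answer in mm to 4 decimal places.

seg 1 [0°–51.5°] uniform, h=29: full span → s += 29 → s = 29.0000
seg 2 [51.5°–100.2°] dwell: s stays 29.0000
seg 3 [100.2°–157.9°] cycloidal, h=24: θ=127.1° here. β=26.9, B=57.7. 24·(0.4662 − sin(2π·0.4662)/(2π)) = 10.3839 → s = 39.3839
radial distance = base radius + s = 34 + 39.3839 = 73.3839

73.3839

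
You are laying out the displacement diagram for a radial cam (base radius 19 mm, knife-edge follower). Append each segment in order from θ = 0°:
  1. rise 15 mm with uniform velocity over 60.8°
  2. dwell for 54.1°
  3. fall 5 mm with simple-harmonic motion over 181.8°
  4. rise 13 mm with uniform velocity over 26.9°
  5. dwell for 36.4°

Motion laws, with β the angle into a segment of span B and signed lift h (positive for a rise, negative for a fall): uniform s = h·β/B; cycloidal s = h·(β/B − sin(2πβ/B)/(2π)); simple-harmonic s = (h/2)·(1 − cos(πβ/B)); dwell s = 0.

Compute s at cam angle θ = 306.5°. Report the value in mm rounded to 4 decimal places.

seg 1 [0°–60.8°] uniform, h=15: full span → s += 15 → s = 15.0000
seg 2 [60.8°–114.9°] dwell: s stays 15.0000
seg 3 [114.9°–296.7°] simple-harmonic, h=-5: full span → s += -5 → s = 10.0000
seg 4 [296.7°–323.6°] uniform, h=13: θ=306.5° here. β=9.8, B=26.9. 13·9.8/26.9 = 4.7361 → s = 14.7361

14.7361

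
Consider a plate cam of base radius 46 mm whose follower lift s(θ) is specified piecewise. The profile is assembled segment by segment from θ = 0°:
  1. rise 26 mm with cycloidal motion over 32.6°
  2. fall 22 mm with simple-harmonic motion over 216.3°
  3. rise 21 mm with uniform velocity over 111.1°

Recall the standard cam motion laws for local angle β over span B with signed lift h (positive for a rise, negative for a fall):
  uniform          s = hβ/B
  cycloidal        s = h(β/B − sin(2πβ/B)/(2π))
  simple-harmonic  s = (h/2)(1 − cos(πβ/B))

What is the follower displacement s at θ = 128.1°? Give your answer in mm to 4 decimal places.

seg 1 [0°–32.6°] cycloidal, h=26: full span → s += 26 → s = 26.0000
seg 2 [32.6°–248.9°] simple-harmonic, h=-22: θ=128.1° here. β=95.5, B=216.3. -22/2·(1 − cos(π·0.4415)) = -8.9903 → s = 17.0097

17.0097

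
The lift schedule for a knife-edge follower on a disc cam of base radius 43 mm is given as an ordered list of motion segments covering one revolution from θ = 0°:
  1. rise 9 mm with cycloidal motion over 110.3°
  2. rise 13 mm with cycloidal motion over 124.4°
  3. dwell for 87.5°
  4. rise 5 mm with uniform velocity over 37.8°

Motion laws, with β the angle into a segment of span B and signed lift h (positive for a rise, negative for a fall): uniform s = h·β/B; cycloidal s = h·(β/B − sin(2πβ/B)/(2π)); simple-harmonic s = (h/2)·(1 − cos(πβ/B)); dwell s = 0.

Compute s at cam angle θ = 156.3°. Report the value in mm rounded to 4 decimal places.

seg 1 [0°–110.3°] cycloidal, h=9: full span → s += 9 → s = 9.0000
seg 2 [110.3°–234.7°] cycloidal, h=13: θ=156.3° here. β=46, B=124.4. 13·(0.3698 − sin(2π·0.3698)/(2π)) = 3.2968 → s = 12.2968

12.2968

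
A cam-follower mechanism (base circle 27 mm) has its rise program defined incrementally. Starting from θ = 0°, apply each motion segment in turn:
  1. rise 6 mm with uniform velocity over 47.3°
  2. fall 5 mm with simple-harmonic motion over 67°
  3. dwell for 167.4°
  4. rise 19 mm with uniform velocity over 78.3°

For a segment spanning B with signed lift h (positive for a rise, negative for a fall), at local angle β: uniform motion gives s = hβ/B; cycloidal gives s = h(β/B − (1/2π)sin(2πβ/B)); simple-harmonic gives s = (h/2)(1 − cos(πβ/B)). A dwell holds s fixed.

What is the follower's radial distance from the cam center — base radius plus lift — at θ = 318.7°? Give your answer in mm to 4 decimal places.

seg 1 [0°–47.3°] uniform, h=6: full span → s += 6 → s = 6.0000
seg 2 [47.3°–114.3°] simple-harmonic, h=-5: full span → s += -5 → s = 1.0000
seg 3 [114.3°–281.7°] dwell: s stays 1.0000
seg 4 [281.7°–360°] uniform, h=19: θ=318.7° here. β=37, B=78.3. 19·37/78.3 = 8.9783 → s = 9.9783
radial distance = base radius + s = 27 + 9.9783 = 36.9783

36.9783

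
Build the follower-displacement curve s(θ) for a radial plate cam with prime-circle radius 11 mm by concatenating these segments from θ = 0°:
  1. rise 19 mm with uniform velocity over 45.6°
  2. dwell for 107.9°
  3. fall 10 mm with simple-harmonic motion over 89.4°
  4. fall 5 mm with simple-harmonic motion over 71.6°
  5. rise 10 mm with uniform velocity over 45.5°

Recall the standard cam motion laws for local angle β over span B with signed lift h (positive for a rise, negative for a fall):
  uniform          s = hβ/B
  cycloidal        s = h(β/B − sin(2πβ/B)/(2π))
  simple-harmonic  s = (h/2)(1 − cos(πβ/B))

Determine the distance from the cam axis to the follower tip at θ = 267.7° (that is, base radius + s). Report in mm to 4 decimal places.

seg 1 [0°–45.6°] uniform, h=19: full span → s += 19 → s = 19.0000
seg 2 [45.6°–153.5°] dwell: s stays 19.0000
seg 3 [153.5°–242.9°] simple-harmonic, h=-10: full span → s += -10 → s = 9.0000
seg 4 [242.9°–314.5°] simple-harmonic, h=-5: θ=267.7° here. β=24.8, B=71.6. -5/2·(1 − cos(π·0.3464)) = -1.3397 → s = 7.6603
radial distance = base radius + s = 11 + 7.6603 = 18.6603

18.6603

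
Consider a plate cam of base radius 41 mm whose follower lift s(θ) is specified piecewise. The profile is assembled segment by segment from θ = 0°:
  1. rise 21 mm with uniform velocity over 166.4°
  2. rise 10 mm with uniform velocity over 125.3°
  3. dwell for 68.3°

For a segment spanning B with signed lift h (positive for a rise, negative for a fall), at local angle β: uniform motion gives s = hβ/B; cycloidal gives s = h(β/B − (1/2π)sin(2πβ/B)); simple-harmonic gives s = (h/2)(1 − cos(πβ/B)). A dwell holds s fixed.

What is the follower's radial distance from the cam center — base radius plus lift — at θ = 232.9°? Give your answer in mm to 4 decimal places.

seg 1 [0°–166.4°] uniform, h=21: full span → s += 21 → s = 21.0000
seg 2 [166.4°–291.7°] uniform, h=10: θ=232.9° here. β=66.5, B=125.3. 10·66.5/125.3 = 5.3073 → s = 26.3073
radial distance = base radius + s = 41 + 26.3073 = 67.3073

67.3073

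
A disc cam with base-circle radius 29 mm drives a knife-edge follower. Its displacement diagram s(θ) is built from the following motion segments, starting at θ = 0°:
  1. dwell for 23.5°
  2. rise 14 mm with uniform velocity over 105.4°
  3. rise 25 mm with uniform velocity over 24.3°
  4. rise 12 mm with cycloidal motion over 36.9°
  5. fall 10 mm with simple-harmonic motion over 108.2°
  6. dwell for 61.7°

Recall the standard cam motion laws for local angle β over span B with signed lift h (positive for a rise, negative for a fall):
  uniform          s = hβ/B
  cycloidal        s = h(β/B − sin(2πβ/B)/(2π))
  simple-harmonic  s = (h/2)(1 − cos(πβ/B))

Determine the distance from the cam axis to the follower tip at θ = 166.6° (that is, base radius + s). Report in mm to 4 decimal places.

seg 1 [0°–23.5°] dwell: s stays 0.0000
seg 2 [23.5°–128.9°] uniform, h=14: full span → s += 14 → s = 14.0000
seg 3 [128.9°–153.2°] uniform, h=25: full span → s += 25 → s = 39.0000
seg 4 [153.2°–190.1°] cycloidal, h=12: θ=166.6° here. β=13.4, B=36.9. 12·(0.3631 − sin(2π·0.3631)/(2π)) = 2.9105 → s = 41.9105
radial distance = base radius + s = 29 + 41.9105 = 70.9105

70.9105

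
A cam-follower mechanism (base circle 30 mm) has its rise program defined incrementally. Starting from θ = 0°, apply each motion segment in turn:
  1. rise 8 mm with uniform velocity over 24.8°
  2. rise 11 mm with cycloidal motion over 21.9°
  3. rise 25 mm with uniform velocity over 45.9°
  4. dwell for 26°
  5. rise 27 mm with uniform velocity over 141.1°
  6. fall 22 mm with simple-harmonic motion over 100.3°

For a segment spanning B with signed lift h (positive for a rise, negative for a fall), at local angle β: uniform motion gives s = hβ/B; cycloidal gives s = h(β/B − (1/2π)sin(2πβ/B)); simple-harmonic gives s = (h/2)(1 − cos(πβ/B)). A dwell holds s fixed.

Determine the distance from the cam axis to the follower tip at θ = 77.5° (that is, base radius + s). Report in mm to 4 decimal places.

seg 1 [0°–24.8°] uniform, h=8: full span → s += 8 → s = 8.0000
seg 2 [24.8°–46.7°] cycloidal, h=11: full span → s += 11 → s = 19.0000
seg 3 [46.7°–92.6°] uniform, h=25: θ=77.5° here. β=30.8, B=45.9. 25·30.8/45.9 = 16.7756 → s = 35.7756
radial distance = base radius + s = 30 + 35.7756 = 65.7756

65.7756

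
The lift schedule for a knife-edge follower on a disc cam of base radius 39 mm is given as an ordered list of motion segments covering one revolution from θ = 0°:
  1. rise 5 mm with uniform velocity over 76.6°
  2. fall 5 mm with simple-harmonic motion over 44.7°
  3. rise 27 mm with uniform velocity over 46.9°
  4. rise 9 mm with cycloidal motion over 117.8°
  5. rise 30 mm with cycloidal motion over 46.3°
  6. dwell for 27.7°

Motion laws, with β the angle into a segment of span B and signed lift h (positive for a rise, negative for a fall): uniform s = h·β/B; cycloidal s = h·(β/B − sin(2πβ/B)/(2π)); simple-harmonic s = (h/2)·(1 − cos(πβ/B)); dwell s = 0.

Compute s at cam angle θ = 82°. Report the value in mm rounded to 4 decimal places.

seg 1 [0°–76.6°] uniform, h=5: full span → s += 5 → s = 5.0000
seg 2 [76.6°–121.3°] simple-harmonic, h=-5: θ=82° here. β=5.4, B=44.7. -5/2·(1 − cos(π·0.1208)) = -0.1779 → s = 4.8221

4.8221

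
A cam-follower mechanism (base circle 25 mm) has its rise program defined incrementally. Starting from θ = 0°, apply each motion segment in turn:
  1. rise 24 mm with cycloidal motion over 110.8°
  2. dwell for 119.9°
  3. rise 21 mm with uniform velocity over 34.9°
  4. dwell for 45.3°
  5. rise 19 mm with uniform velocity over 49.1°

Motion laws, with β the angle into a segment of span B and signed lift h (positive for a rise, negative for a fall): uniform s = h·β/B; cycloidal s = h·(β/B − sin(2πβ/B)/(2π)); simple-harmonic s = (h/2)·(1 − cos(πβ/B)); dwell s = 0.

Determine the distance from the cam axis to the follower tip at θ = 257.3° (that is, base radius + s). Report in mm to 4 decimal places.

seg 1 [0°–110.8°] cycloidal, h=24: full span → s += 24 → s = 24.0000
seg 2 [110.8°–230.7°] dwell: s stays 24.0000
seg 3 [230.7°–265.6°] uniform, h=21: θ=257.3° here. β=26.6, B=34.9. 21·26.6/34.9 = 16.0057 → s = 40.0057
radial distance = base radius + s = 25 + 40.0057 = 65.0057

65.0057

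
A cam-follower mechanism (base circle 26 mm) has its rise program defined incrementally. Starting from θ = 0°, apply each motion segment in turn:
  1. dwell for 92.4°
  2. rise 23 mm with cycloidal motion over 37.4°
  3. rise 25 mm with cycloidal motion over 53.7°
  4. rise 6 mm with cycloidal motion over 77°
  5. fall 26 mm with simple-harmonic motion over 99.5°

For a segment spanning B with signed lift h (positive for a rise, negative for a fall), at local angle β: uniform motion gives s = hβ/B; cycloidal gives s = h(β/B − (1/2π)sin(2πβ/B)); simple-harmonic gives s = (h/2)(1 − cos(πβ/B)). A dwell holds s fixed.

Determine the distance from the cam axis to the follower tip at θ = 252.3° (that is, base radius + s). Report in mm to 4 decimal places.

seg 1 [0°–92.4°] dwell: s stays 0.0000
seg 2 [92.4°–129.8°] cycloidal, h=23: full span → s += 23 → s = 23.0000
seg 3 [129.8°–183.5°] cycloidal, h=25: full span → s += 25 → s = 48.0000
seg 4 [183.5°–260.5°] cycloidal, h=6: θ=252.3° here. β=68.8, B=77. 6·(0.8935 − sin(2π·0.8935)/(2π)) = 5.9534 → s = 53.9534
radial distance = base radius + s = 26 + 53.9534 = 79.9534

79.9534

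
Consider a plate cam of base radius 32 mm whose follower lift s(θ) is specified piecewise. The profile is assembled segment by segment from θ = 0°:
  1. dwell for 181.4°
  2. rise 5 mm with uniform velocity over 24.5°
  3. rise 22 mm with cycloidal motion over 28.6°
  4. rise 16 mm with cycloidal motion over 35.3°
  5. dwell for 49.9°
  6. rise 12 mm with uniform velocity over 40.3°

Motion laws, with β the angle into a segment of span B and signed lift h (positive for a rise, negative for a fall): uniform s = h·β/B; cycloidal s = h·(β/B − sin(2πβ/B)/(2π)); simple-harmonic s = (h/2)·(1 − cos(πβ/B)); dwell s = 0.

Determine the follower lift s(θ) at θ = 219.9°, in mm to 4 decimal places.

seg 1 [0°–181.4°] dwell: s stays 0.0000
seg 2 [181.4°–205.9°] uniform, h=5: full span → s += 5 → s = 5.0000
seg 3 [205.9°–234.5°] cycloidal, h=22: θ=219.9° here. β=14, B=28.6. 22·(0.4895 − sin(2π·0.4895)/(2π)) = 10.5386 → s = 15.5386

15.5386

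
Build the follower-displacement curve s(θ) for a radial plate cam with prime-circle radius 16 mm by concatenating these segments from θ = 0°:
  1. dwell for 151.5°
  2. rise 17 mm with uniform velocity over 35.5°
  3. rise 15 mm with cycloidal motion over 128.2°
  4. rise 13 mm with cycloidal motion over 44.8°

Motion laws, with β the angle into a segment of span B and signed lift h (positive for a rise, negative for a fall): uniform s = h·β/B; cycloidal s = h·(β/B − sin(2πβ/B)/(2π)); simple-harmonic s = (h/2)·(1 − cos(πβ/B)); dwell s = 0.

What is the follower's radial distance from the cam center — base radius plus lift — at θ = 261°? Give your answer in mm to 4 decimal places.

seg 1 [0°–151.5°] dwell: s stays 0.0000
seg 2 [151.5°–187°] uniform, h=17: full span → s += 17 → s = 17.0000
seg 3 [187°–315.2°] cycloidal, h=15: θ=261° here. β=74, B=128.2. 15·(0.5772 − sin(2π·0.5772)/(2π)) = 9.7718 → s = 26.7718
radial distance = base radius + s = 16 + 26.7718 = 42.7718

42.7718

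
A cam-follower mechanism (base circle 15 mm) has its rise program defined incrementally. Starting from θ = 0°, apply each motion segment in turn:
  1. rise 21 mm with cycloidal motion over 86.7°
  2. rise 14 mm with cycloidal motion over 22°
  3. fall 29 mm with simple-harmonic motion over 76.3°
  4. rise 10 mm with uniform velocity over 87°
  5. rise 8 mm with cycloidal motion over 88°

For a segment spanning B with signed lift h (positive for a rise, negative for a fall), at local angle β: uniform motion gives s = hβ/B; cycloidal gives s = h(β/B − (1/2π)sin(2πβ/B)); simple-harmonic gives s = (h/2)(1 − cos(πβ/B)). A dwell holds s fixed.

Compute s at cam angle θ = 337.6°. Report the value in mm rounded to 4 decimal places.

seg 1 [0°–86.7°] cycloidal, h=21: full span → s += 21 → s = 21.0000
seg 2 [86.7°–108.7°] cycloidal, h=14: full span → s += 14 → s = 35.0000
seg 3 [108.7°–185°] simple-harmonic, h=-29: full span → s += -29 → s = 6.0000
seg 4 [185°–272°] uniform, h=10: full span → s += 10 → s = 16.0000
seg 5 [272°–360°] cycloidal, h=8: θ=337.6° here. β=65.6, B=88. 8·(0.7455 − sin(2π·0.7455)/(2π)) = 7.2364 → s = 23.2364

23.2364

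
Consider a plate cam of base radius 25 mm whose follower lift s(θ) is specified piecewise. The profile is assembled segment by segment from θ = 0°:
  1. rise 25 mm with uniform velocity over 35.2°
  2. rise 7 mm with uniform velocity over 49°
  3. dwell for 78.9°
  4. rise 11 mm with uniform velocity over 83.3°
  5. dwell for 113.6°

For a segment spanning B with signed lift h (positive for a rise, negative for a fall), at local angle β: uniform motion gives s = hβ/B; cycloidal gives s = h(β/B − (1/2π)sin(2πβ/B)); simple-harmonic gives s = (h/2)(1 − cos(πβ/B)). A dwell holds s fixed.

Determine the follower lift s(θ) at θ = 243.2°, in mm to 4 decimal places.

seg 1 [0°–35.2°] uniform, h=25: full span → s += 25 → s = 25.0000
seg 2 [35.2°–84.2°] uniform, h=7: full span → s += 7 → s = 32.0000
seg 3 [84.2°–163.1°] dwell: s stays 32.0000
seg 4 [163.1°–246.4°] uniform, h=11: θ=243.2° here. β=80.1, B=83.3. 11·80.1/83.3 = 10.5774 → s = 42.5774

42.5774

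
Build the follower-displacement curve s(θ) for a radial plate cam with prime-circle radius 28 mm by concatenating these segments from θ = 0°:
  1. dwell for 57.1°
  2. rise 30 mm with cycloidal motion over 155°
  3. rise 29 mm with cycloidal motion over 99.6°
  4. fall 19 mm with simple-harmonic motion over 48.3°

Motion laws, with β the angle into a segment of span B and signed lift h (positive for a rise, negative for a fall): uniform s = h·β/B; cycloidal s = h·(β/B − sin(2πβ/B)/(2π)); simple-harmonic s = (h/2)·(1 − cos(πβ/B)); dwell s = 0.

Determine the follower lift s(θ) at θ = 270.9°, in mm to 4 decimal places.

seg 1 [0°–57.1°] dwell: s stays 0.0000
seg 2 [57.1°–212.1°] cycloidal, h=30: full span → s += 30 → s = 30.0000
seg 3 [212.1°–311.7°] cycloidal, h=29: θ=270.9° here. β=58.8, B=99.6. 29·(0.5904 − sin(2π·0.5904)/(2π)) = 19.6024 → s = 49.6024

49.6024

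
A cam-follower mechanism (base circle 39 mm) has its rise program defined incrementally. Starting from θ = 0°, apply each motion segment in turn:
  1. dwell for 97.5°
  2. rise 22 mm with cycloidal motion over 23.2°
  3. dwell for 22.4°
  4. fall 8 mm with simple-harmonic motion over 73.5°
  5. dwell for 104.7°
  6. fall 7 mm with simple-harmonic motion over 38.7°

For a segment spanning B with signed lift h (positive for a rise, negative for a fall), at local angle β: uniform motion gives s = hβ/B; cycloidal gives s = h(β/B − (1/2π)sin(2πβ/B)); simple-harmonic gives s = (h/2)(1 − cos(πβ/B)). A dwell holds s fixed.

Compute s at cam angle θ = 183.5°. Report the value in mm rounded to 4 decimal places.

seg 1 [0°–97.5°] dwell: s stays 0.0000
seg 2 [97.5°–120.7°] cycloidal, h=22: full span → s += 22 → s = 22.0000
seg 3 [120.7°–143.1°] dwell: s stays 22.0000
seg 4 [143.1°–216.6°] simple-harmonic, h=-8: θ=183.5° here. β=40.4, B=73.5. -8/2·(1 − cos(π·0.5497)) = -4.6215 → s = 17.3785

17.3785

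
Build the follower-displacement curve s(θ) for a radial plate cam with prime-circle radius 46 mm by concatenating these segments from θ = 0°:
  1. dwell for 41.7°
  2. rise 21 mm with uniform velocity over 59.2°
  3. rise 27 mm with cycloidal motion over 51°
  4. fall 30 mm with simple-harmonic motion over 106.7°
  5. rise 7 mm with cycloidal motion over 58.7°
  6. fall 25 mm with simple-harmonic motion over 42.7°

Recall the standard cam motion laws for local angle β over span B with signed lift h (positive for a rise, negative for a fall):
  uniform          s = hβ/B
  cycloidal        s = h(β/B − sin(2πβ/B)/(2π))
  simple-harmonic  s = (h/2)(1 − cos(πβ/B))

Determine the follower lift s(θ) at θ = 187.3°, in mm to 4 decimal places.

seg 1 [0°–41.7°] dwell: s stays 0.0000
seg 2 [41.7°–100.9°] uniform, h=21: full span → s += 21 → s = 21.0000
seg 3 [100.9°–151.9°] cycloidal, h=27: full span → s += 27 → s = 48.0000
seg 4 [151.9°–258.6°] simple-harmonic, h=-30: θ=187.3° here. β=35.4, B=106.7. -30/2·(1 − cos(π·0.3318)) = -7.4363 → s = 40.5637

40.5637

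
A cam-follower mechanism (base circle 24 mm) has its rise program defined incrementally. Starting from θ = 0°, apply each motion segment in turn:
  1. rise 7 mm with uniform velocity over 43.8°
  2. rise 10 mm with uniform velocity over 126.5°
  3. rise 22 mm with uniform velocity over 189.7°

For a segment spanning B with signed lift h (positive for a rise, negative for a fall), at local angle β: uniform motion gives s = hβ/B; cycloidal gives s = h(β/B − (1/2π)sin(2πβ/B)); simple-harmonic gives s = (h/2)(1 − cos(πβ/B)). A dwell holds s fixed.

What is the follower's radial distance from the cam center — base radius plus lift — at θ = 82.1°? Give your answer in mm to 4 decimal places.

seg 1 [0°–43.8°] uniform, h=7: full span → s += 7 → s = 7.0000
seg 2 [43.8°–170.3°] uniform, h=10: θ=82.1° here. β=38.3, B=126.5. 10·38.3/126.5 = 3.0277 → s = 10.0277
radial distance = base radius + s = 24 + 10.0277 = 34.0277

34.0277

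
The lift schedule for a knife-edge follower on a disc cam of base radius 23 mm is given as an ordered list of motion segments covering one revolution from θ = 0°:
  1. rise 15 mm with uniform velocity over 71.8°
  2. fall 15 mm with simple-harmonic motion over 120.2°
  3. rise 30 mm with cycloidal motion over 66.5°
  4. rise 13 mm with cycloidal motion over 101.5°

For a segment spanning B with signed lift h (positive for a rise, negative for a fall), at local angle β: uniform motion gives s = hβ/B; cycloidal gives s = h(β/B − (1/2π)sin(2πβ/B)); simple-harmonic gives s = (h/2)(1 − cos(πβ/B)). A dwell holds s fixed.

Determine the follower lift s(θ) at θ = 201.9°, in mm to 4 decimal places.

seg 1 [0°–71.8°] uniform, h=15: full span → s += 15 → s = 15.0000
seg 2 [71.8°–192°] simple-harmonic, h=-15: full span → s += -15 → s = 0.0000
seg 3 [192°–258.5°] cycloidal, h=30: θ=201.9° here. β=9.9, B=66.5. 30·(0.1489 − sin(2π·0.1489)/(2π)) = 0.6234 → s = 0.6234

0.6234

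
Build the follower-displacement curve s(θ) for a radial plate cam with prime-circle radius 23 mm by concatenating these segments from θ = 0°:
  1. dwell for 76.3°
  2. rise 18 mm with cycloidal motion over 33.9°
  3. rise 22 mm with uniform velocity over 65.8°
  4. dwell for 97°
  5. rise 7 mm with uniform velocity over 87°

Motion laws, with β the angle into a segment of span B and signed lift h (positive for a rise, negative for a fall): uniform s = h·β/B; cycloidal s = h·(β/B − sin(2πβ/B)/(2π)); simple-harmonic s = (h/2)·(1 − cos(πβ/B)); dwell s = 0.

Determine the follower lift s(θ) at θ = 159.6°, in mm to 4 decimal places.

seg 1 [0°–76.3°] dwell: s stays 0.0000
seg 2 [76.3°–110.2°] cycloidal, h=18: full span → s += 18 → s = 18.0000
seg 3 [110.2°–176°] uniform, h=22: θ=159.6° here. β=49.4, B=65.8. 22·49.4/65.8 = 16.5167 → s = 34.5167

34.5167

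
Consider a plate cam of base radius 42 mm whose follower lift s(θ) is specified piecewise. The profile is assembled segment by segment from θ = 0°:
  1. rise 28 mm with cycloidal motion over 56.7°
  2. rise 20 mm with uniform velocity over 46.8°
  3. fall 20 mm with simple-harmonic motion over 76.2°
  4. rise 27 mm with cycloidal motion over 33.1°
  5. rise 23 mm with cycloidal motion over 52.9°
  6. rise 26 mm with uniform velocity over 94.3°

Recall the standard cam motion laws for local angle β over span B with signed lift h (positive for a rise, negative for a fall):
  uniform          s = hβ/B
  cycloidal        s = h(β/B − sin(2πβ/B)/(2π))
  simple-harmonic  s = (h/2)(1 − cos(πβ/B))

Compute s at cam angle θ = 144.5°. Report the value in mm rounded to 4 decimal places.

seg 1 [0°–56.7°] cycloidal, h=28: full span → s += 28 → s = 28.0000
seg 2 [56.7°–103.5°] uniform, h=20: full span → s += 20 → s = 48.0000
seg 3 [103.5°–179.7°] simple-harmonic, h=-20: θ=144.5° here. β=41, B=76.2. -20/2·(1 − cos(π·0.5381)) = -11.1928 → s = 36.8072

36.8072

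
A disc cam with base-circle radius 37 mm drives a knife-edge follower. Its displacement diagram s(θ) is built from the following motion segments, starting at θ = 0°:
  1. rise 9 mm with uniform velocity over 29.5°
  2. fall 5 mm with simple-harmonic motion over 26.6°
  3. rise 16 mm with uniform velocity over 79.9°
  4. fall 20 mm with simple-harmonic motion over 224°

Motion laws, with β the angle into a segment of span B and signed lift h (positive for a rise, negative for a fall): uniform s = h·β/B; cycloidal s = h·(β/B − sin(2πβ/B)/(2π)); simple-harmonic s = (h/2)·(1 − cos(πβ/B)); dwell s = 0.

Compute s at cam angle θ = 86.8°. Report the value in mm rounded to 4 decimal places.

seg 1 [0°–29.5°] uniform, h=9: full span → s += 9 → s = 9.0000
seg 2 [29.5°–56.1°] simple-harmonic, h=-5: full span → s += -5 → s = 4.0000
seg 3 [56.1°–136°] uniform, h=16: θ=86.8° here. β=30.7, B=79.9. 16·30.7/79.9 = 6.1477 → s = 10.1477

10.1477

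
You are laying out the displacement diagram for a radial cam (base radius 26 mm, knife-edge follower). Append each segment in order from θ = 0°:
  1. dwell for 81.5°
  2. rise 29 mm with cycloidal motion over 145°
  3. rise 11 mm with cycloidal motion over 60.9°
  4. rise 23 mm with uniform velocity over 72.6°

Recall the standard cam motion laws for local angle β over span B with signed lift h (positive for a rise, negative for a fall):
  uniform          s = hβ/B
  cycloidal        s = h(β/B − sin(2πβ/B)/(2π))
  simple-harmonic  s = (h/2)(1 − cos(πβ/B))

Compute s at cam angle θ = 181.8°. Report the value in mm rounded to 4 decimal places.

seg 1 [0°–81.5°] dwell: s stays 0.0000
seg 2 [81.5°–226.5°] cycloidal, h=29: θ=181.8° here. β=100.3, B=145. 29·(0.6917 − sin(2π·0.6917)/(2π)) = 24.3695 → s = 24.3695

24.3695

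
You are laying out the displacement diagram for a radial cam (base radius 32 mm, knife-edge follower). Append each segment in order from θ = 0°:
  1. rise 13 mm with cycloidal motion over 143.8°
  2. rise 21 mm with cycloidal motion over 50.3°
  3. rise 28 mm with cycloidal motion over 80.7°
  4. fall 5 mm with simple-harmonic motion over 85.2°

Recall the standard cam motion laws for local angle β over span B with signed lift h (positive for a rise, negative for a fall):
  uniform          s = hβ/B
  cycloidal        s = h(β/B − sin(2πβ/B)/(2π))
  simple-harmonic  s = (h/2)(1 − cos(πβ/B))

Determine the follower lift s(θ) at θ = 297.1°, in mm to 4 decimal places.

seg 1 [0°–143.8°] cycloidal, h=13: full span → s += 13 → s = 13.0000
seg 2 [143.8°–194.1°] cycloidal, h=21: full span → s += 21 → s = 34.0000
seg 3 [194.1°–274.8°] cycloidal, h=28: full span → s += 28 → s = 62.0000
seg 4 [274.8°–360°] simple-harmonic, h=-5: θ=297.1° here. β=22.3, B=85.2. -5/2·(1 − cos(π·0.2617)) = -0.7986 → s = 61.2014

61.2014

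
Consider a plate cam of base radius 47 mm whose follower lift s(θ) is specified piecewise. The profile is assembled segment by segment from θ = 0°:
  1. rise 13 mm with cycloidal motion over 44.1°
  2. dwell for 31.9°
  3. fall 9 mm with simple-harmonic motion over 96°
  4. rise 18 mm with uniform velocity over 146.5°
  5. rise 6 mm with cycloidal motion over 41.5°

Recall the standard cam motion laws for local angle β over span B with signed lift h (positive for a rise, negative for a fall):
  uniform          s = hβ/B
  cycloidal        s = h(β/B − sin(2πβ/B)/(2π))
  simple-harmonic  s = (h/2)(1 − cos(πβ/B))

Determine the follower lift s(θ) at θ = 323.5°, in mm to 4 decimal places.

seg 1 [0°–44.1°] cycloidal, h=13: full span → s += 13 → s = 13.0000
seg 2 [44.1°–76°] dwell: s stays 13.0000
seg 3 [76°–172°] simple-harmonic, h=-9: full span → s += -9 → s = 4.0000
seg 4 [172°–318.5°] uniform, h=18: full span → s += 18 → s = 22.0000
seg 5 [318.5°–360°] cycloidal, h=6: θ=323.5° here. β=5, B=41.5. 6·(0.1205 − sin(2π·0.1205)/(2π)) = 0.0671 → s = 22.0671

22.0671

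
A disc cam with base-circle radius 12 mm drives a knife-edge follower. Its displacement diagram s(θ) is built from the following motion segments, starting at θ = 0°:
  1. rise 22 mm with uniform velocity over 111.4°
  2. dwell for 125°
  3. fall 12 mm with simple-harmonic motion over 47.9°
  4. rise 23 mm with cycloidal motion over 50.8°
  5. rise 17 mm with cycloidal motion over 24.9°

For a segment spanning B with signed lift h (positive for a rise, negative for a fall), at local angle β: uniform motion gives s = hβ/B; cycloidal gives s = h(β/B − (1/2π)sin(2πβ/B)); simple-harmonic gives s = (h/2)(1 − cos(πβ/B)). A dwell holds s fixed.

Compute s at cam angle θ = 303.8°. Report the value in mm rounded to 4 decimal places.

seg 1 [0°–111.4°] uniform, h=22: full span → s += 22 → s = 22.0000
seg 2 [111.4°–236.4°] dwell: s stays 22.0000
seg 3 [236.4°–284.3°] simple-harmonic, h=-12: full span → s += -12 → s = 10.0000
seg 4 [284.3°–335.1°] cycloidal, h=23: θ=303.8° here. β=19.5, B=50.8. 23·(0.3839 − sin(2π·0.3839)/(2π)) = 6.3883 → s = 16.3883

16.3883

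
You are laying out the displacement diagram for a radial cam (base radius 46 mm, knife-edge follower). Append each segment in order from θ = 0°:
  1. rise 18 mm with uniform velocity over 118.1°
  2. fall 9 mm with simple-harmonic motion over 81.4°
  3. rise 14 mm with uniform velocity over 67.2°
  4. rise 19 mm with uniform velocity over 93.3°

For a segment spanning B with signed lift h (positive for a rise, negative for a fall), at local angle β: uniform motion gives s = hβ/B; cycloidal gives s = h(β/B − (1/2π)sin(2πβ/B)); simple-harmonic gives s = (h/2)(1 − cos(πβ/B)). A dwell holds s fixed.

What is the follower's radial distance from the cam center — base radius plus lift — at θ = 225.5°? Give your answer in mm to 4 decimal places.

seg 1 [0°–118.1°] uniform, h=18: full span → s += 18 → s = 18.0000
seg 2 [118.1°–199.5°] simple-harmonic, h=-9: full span → s += -9 → s = 9.0000
seg 3 [199.5°–266.7°] uniform, h=14: θ=225.5° here. β=26, B=67.2. 14·26/67.2 = 5.4167 → s = 14.4167
radial distance = base radius + s = 46 + 14.4167 = 60.4167

60.4167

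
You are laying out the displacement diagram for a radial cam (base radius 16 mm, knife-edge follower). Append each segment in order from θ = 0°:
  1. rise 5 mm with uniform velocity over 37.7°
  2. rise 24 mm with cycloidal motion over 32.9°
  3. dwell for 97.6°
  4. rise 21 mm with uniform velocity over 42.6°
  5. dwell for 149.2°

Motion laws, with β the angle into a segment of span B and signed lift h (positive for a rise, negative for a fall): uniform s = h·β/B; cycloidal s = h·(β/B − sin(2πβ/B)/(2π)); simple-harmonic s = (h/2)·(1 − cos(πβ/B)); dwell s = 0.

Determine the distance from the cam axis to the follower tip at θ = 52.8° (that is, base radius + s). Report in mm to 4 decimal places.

seg 1 [0°–37.7°] uniform, h=5: full span → s += 5 → s = 5.0000
seg 2 [37.7°–70.6°] cycloidal, h=24: θ=52.8° here. β=15.1, B=32.9. 24·(0.4590 − sin(2π·0.4590)/(2π)) = 10.0413 → s = 15.0413
radial distance = base radius + s = 16 + 15.0413 = 31.0413

31.0413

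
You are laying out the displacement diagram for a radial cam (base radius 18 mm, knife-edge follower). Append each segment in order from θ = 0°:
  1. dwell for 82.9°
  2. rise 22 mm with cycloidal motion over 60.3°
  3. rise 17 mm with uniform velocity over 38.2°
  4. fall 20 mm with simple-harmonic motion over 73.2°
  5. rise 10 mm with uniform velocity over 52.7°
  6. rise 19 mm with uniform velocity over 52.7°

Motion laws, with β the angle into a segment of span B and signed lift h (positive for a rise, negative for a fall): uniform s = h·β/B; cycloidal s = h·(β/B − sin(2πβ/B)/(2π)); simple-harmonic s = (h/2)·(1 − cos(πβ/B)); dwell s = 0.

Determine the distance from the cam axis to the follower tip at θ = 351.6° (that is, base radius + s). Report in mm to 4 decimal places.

seg 1 [0°–82.9°] dwell: s stays 0.0000
seg 2 [82.9°–143.2°] cycloidal, h=22: full span → s += 22 → s = 22.0000
seg 3 [143.2°–181.4°] uniform, h=17: full span → s += 17 → s = 39.0000
seg 4 [181.4°–254.6°] simple-harmonic, h=-20: full span → s += -20 → s = 19.0000
seg 5 [254.6°–307.3°] uniform, h=10: full span → s += 10 → s = 29.0000
seg 6 [307.3°–360°] uniform, h=19: θ=351.6° here. β=44.3, B=52.7. 19·44.3/52.7 = 15.9715 → s = 44.9715
radial distance = base radius + s = 18 + 44.9715 = 62.9715

62.9715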